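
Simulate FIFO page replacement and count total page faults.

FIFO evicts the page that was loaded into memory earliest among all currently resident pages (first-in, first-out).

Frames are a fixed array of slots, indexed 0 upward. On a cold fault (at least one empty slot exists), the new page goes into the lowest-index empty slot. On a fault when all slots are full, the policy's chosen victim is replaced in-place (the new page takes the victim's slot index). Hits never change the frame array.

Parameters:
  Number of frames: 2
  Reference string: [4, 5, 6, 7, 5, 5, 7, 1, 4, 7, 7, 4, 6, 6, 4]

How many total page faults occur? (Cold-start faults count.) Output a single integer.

Step 0: ref 4 → FAULT, frames=[4,-]
Step 1: ref 5 → FAULT, frames=[4,5]
Step 2: ref 6 → FAULT (evict 4), frames=[6,5]
Step 3: ref 7 → FAULT (evict 5), frames=[6,7]
Step 4: ref 5 → FAULT (evict 6), frames=[5,7]
Step 5: ref 5 → HIT, frames=[5,7]
Step 6: ref 7 → HIT, frames=[5,7]
Step 7: ref 1 → FAULT (evict 7), frames=[5,1]
Step 8: ref 4 → FAULT (evict 5), frames=[4,1]
Step 9: ref 7 → FAULT (evict 1), frames=[4,7]
Step 10: ref 7 → HIT, frames=[4,7]
Step 11: ref 4 → HIT, frames=[4,7]
Step 12: ref 6 → FAULT (evict 4), frames=[6,7]
Step 13: ref 6 → HIT, frames=[6,7]
Step 14: ref 4 → FAULT (evict 7), frames=[6,4]
Total faults: 10

Answer: 10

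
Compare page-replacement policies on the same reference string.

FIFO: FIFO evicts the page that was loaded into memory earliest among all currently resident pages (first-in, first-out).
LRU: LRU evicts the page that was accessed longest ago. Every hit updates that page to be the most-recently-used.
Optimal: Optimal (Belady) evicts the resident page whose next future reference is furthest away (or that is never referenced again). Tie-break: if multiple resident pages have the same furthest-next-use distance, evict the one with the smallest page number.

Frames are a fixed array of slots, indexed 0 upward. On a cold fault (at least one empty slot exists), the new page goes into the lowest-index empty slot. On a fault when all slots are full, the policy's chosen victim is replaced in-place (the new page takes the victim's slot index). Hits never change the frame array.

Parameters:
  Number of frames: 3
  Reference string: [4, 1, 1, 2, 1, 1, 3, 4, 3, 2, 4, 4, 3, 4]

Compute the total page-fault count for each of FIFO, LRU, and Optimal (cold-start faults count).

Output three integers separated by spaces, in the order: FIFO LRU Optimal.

Answer: 5 6 4

Derivation:
--- FIFO ---
  step 0: ref 4 -> FAULT, frames=[4,-,-] (faults so far: 1)
  step 1: ref 1 -> FAULT, frames=[4,1,-] (faults so far: 2)
  step 2: ref 1 -> HIT, frames=[4,1,-] (faults so far: 2)
  step 3: ref 2 -> FAULT, frames=[4,1,2] (faults so far: 3)
  step 4: ref 1 -> HIT, frames=[4,1,2] (faults so far: 3)
  step 5: ref 1 -> HIT, frames=[4,1,2] (faults so far: 3)
  step 6: ref 3 -> FAULT, evict 4, frames=[3,1,2] (faults so far: 4)
  step 7: ref 4 -> FAULT, evict 1, frames=[3,4,2] (faults so far: 5)
  step 8: ref 3 -> HIT, frames=[3,4,2] (faults so far: 5)
  step 9: ref 2 -> HIT, frames=[3,4,2] (faults so far: 5)
  step 10: ref 4 -> HIT, frames=[3,4,2] (faults so far: 5)
  step 11: ref 4 -> HIT, frames=[3,4,2] (faults so far: 5)
  step 12: ref 3 -> HIT, frames=[3,4,2] (faults so far: 5)
  step 13: ref 4 -> HIT, frames=[3,4,2] (faults so far: 5)
  FIFO total faults: 5
--- LRU ---
  step 0: ref 4 -> FAULT, frames=[4,-,-] (faults so far: 1)
  step 1: ref 1 -> FAULT, frames=[4,1,-] (faults so far: 2)
  step 2: ref 1 -> HIT, frames=[4,1,-] (faults so far: 2)
  step 3: ref 2 -> FAULT, frames=[4,1,2] (faults so far: 3)
  step 4: ref 1 -> HIT, frames=[4,1,2] (faults so far: 3)
  step 5: ref 1 -> HIT, frames=[4,1,2] (faults so far: 3)
  step 6: ref 3 -> FAULT, evict 4, frames=[3,1,2] (faults so far: 4)
  step 7: ref 4 -> FAULT, evict 2, frames=[3,1,4] (faults so far: 5)
  step 8: ref 3 -> HIT, frames=[3,1,4] (faults so far: 5)
  step 9: ref 2 -> FAULT, evict 1, frames=[3,2,4] (faults so far: 6)
  step 10: ref 4 -> HIT, frames=[3,2,4] (faults so far: 6)
  step 11: ref 4 -> HIT, frames=[3,2,4] (faults so far: 6)
  step 12: ref 3 -> HIT, frames=[3,2,4] (faults so far: 6)
  step 13: ref 4 -> HIT, frames=[3,2,4] (faults so far: 6)
  LRU total faults: 6
--- Optimal ---
  step 0: ref 4 -> FAULT, frames=[4,-,-] (faults so far: 1)
  step 1: ref 1 -> FAULT, frames=[4,1,-] (faults so far: 2)
  step 2: ref 1 -> HIT, frames=[4,1,-] (faults so far: 2)
  step 3: ref 2 -> FAULT, frames=[4,1,2] (faults so far: 3)
  step 4: ref 1 -> HIT, frames=[4,1,2] (faults so far: 3)
  step 5: ref 1 -> HIT, frames=[4,1,2] (faults so far: 3)
  step 6: ref 3 -> FAULT, evict 1, frames=[4,3,2] (faults so far: 4)
  step 7: ref 4 -> HIT, frames=[4,3,2] (faults so far: 4)
  step 8: ref 3 -> HIT, frames=[4,3,2] (faults so far: 4)
  step 9: ref 2 -> HIT, frames=[4,3,2] (faults so far: 4)
  step 10: ref 4 -> HIT, frames=[4,3,2] (faults so far: 4)
  step 11: ref 4 -> HIT, frames=[4,3,2] (faults so far: 4)
  step 12: ref 3 -> HIT, frames=[4,3,2] (faults so far: 4)
  step 13: ref 4 -> HIT, frames=[4,3,2] (faults so far: 4)
  Optimal total faults: 4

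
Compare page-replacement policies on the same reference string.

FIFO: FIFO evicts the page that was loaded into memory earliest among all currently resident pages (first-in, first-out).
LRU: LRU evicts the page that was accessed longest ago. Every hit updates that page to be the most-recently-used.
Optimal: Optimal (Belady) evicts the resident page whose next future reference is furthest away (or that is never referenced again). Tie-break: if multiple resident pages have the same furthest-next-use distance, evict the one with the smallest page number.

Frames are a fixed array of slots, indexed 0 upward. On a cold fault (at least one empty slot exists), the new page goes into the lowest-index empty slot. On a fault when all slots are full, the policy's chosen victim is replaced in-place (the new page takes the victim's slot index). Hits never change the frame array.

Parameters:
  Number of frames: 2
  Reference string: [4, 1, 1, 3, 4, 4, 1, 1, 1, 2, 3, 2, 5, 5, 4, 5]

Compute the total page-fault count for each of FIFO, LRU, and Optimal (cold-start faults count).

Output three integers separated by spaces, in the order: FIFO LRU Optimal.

Answer: 9 9 7

Derivation:
--- FIFO ---
  step 0: ref 4 -> FAULT, frames=[4,-] (faults so far: 1)
  step 1: ref 1 -> FAULT, frames=[4,1] (faults so far: 2)
  step 2: ref 1 -> HIT, frames=[4,1] (faults so far: 2)
  step 3: ref 3 -> FAULT, evict 4, frames=[3,1] (faults so far: 3)
  step 4: ref 4 -> FAULT, evict 1, frames=[3,4] (faults so far: 4)
  step 5: ref 4 -> HIT, frames=[3,4] (faults so far: 4)
  step 6: ref 1 -> FAULT, evict 3, frames=[1,4] (faults so far: 5)
  step 7: ref 1 -> HIT, frames=[1,4] (faults so far: 5)
  step 8: ref 1 -> HIT, frames=[1,4] (faults so far: 5)
  step 9: ref 2 -> FAULT, evict 4, frames=[1,2] (faults so far: 6)
  step 10: ref 3 -> FAULT, evict 1, frames=[3,2] (faults so far: 7)
  step 11: ref 2 -> HIT, frames=[3,2] (faults so far: 7)
  step 12: ref 5 -> FAULT, evict 2, frames=[3,5] (faults so far: 8)
  step 13: ref 5 -> HIT, frames=[3,5] (faults so far: 8)
  step 14: ref 4 -> FAULT, evict 3, frames=[4,5] (faults so far: 9)
  step 15: ref 5 -> HIT, frames=[4,5] (faults so far: 9)
  FIFO total faults: 9
--- LRU ---
  step 0: ref 4 -> FAULT, frames=[4,-] (faults so far: 1)
  step 1: ref 1 -> FAULT, frames=[4,1] (faults so far: 2)
  step 2: ref 1 -> HIT, frames=[4,1] (faults so far: 2)
  step 3: ref 3 -> FAULT, evict 4, frames=[3,1] (faults so far: 3)
  step 4: ref 4 -> FAULT, evict 1, frames=[3,4] (faults so far: 4)
  step 5: ref 4 -> HIT, frames=[3,4] (faults so far: 4)
  step 6: ref 1 -> FAULT, evict 3, frames=[1,4] (faults so far: 5)
  step 7: ref 1 -> HIT, frames=[1,4] (faults so far: 5)
  step 8: ref 1 -> HIT, frames=[1,4] (faults so far: 5)
  step 9: ref 2 -> FAULT, evict 4, frames=[1,2] (faults so far: 6)
  step 10: ref 3 -> FAULT, evict 1, frames=[3,2] (faults so far: 7)
  step 11: ref 2 -> HIT, frames=[3,2] (faults so far: 7)
  step 12: ref 5 -> FAULT, evict 3, frames=[5,2] (faults so far: 8)
  step 13: ref 5 -> HIT, frames=[5,2] (faults so far: 8)
  step 14: ref 4 -> FAULT, evict 2, frames=[5,4] (faults so far: 9)
  step 15: ref 5 -> HIT, frames=[5,4] (faults so far: 9)
  LRU total faults: 9
--- Optimal ---
  step 0: ref 4 -> FAULT, frames=[4,-] (faults so far: 1)
  step 1: ref 1 -> FAULT, frames=[4,1] (faults so far: 2)
  step 2: ref 1 -> HIT, frames=[4,1] (faults so far: 2)
  step 3: ref 3 -> FAULT, evict 1, frames=[4,3] (faults so far: 3)
  step 4: ref 4 -> HIT, frames=[4,3] (faults so far: 3)
  step 5: ref 4 -> HIT, frames=[4,3] (faults so far: 3)
  step 6: ref 1 -> FAULT, evict 4, frames=[1,3] (faults so far: 4)
  step 7: ref 1 -> HIT, frames=[1,3] (faults so far: 4)
  step 8: ref 1 -> HIT, frames=[1,3] (faults so far: 4)
  step 9: ref 2 -> FAULT, evict 1, frames=[2,3] (faults so far: 5)
  step 10: ref 3 -> HIT, frames=[2,3] (faults so far: 5)
  step 11: ref 2 -> HIT, frames=[2,3] (faults so far: 5)
  step 12: ref 5 -> FAULT, evict 2, frames=[5,3] (faults so far: 6)
  step 13: ref 5 -> HIT, frames=[5,3] (faults so far: 6)
  step 14: ref 4 -> FAULT, evict 3, frames=[5,4] (faults so far: 7)
  step 15: ref 5 -> HIT, frames=[5,4] (faults so far: 7)
  Optimal total faults: 7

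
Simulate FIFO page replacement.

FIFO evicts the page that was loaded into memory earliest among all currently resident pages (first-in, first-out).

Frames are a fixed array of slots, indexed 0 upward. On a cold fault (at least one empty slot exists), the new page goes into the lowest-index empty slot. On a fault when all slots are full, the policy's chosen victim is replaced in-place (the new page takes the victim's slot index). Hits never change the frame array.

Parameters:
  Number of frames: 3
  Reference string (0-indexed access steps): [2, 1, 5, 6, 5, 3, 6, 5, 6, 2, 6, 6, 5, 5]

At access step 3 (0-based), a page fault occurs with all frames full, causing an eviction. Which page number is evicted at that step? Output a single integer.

Step 0: ref 2 -> FAULT, frames=[2,-,-]
Step 1: ref 1 -> FAULT, frames=[2,1,-]
Step 2: ref 5 -> FAULT, frames=[2,1,5]
Step 3: ref 6 -> FAULT, evict 2, frames=[6,1,5]
At step 3: evicted page 2

Answer: 2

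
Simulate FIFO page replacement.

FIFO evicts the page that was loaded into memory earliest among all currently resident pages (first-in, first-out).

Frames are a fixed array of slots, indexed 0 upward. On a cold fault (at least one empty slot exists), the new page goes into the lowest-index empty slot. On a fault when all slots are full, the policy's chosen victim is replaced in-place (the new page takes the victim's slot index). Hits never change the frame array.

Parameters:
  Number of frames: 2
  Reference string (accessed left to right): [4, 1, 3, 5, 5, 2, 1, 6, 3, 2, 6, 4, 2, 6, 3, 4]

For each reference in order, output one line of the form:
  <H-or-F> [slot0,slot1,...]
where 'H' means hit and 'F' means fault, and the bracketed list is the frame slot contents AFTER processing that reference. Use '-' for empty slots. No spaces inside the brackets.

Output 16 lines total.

F [4,-]
F [4,1]
F [3,1]
F [3,5]
H [3,5]
F [2,5]
F [2,1]
F [6,1]
F [6,3]
F [2,3]
F [2,6]
F [4,6]
F [4,2]
F [6,2]
F [6,3]
F [4,3]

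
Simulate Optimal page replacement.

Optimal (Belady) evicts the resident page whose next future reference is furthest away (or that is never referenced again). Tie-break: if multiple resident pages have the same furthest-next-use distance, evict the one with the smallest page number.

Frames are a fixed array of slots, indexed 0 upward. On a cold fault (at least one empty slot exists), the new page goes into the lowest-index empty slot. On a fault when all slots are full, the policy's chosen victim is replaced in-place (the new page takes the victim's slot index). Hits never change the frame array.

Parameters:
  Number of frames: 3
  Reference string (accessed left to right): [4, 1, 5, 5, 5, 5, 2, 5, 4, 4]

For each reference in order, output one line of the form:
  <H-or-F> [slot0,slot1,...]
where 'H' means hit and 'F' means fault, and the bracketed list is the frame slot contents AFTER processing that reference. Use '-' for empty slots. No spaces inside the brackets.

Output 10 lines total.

F [4,-,-]
F [4,1,-]
F [4,1,5]
H [4,1,5]
H [4,1,5]
H [4,1,5]
F [4,2,5]
H [4,2,5]
H [4,2,5]
H [4,2,5]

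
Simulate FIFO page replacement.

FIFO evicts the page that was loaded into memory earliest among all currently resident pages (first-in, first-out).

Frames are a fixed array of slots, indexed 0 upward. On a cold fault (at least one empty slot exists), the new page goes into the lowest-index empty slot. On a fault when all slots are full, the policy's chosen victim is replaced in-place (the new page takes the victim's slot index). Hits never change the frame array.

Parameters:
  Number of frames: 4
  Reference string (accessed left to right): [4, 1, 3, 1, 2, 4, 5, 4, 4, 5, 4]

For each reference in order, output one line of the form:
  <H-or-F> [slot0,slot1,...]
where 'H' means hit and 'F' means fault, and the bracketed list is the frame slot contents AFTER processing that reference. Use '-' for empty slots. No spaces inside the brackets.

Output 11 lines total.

F [4,-,-,-]
F [4,1,-,-]
F [4,1,3,-]
H [4,1,3,-]
F [4,1,3,2]
H [4,1,3,2]
F [5,1,3,2]
F [5,4,3,2]
H [5,4,3,2]
H [5,4,3,2]
H [5,4,3,2]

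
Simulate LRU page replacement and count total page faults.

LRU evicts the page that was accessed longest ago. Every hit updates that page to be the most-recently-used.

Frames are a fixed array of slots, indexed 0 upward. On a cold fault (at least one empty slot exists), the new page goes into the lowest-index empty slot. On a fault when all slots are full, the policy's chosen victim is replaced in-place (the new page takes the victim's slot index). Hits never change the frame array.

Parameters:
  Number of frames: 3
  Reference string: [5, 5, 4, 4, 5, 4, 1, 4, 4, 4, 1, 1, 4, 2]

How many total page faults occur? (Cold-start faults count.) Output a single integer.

Answer: 4

Derivation:
Step 0: ref 5 → FAULT, frames=[5,-,-]
Step 1: ref 5 → HIT, frames=[5,-,-]
Step 2: ref 4 → FAULT, frames=[5,4,-]
Step 3: ref 4 → HIT, frames=[5,4,-]
Step 4: ref 5 → HIT, frames=[5,4,-]
Step 5: ref 4 → HIT, frames=[5,4,-]
Step 6: ref 1 → FAULT, frames=[5,4,1]
Step 7: ref 4 → HIT, frames=[5,4,1]
Step 8: ref 4 → HIT, frames=[5,4,1]
Step 9: ref 4 → HIT, frames=[5,4,1]
Step 10: ref 1 → HIT, frames=[5,4,1]
Step 11: ref 1 → HIT, frames=[5,4,1]
Step 12: ref 4 → HIT, frames=[5,4,1]
Step 13: ref 2 → FAULT (evict 5), frames=[2,4,1]
Total faults: 4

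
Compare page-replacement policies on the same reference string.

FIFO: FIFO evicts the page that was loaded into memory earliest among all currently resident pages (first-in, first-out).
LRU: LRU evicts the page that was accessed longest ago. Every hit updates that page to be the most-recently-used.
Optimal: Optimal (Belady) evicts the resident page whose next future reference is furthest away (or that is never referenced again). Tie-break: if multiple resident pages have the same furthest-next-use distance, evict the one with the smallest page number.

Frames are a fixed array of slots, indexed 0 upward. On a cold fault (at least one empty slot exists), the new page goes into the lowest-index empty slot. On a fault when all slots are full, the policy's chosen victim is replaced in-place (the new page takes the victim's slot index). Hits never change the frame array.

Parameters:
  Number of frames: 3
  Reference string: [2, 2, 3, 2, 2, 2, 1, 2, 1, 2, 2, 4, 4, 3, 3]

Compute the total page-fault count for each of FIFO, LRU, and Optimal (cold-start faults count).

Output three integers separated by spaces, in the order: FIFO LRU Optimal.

Answer: 4 5 4

Derivation:
--- FIFO ---
  step 0: ref 2 -> FAULT, frames=[2,-,-] (faults so far: 1)
  step 1: ref 2 -> HIT, frames=[2,-,-] (faults so far: 1)
  step 2: ref 3 -> FAULT, frames=[2,3,-] (faults so far: 2)
  step 3: ref 2 -> HIT, frames=[2,3,-] (faults so far: 2)
  step 4: ref 2 -> HIT, frames=[2,3,-] (faults so far: 2)
  step 5: ref 2 -> HIT, frames=[2,3,-] (faults so far: 2)
  step 6: ref 1 -> FAULT, frames=[2,3,1] (faults so far: 3)
  step 7: ref 2 -> HIT, frames=[2,3,1] (faults so far: 3)
  step 8: ref 1 -> HIT, frames=[2,3,1] (faults so far: 3)
  step 9: ref 2 -> HIT, frames=[2,3,1] (faults so far: 3)
  step 10: ref 2 -> HIT, frames=[2,3,1] (faults so far: 3)
  step 11: ref 4 -> FAULT, evict 2, frames=[4,3,1] (faults so far: 4)
  step 12: ref 4 -> HIT, frames=[4,3,1] (faults so far: 4)
  step 13: ref 3 -> HIT, frames=[4,3,1] (faults so far: 4)
  step 14: ref 3 -> HIT, frames=[4,3,1] (faults so far: 4)
  FIFO total faults: 4
--- LRU ---
  step 0: ref 2 -> FAULT, frames=[2,-,-] (faults so far: 1)
  step 1: ref 2 -> HIT, frames=[2,-,-] (faults so far: 1)
  step 2: ref 3 -> FAULT, frames=[2,3,-] (faults so far: 2)
  step 3: ref 2 -> HIT, frames=[2,3,-] (faults so far: 2)
  step 4: ref 2 -> HIT, frames=[2,3,-] (faults so far: 2)
  step 5: ref 2 -> HIT, frames=[2,3,-] (faults so far: 2)
  step 6: ref 1 -> FAULT, frames=[2,3,1] (faults so far: 3)
  step 7: ref 2 -> HIT, frames=[2,3,1] (faults so far: 3)
  step 8: ref 1 -> HIT, frames=[2,3,1] (faults so far: 3)
  step 9: ref 2 -> HIT, frames=[2,3,1] (faults so far: 3)
  step 10: ref 2 -> HIT, frames=[2,3,1] (faults so far: 3)
  step 11: ref 4 -> FAULT, evict 3, frames=[2,4,1] (faults so far: 4)
  step 12: ref 4 -> HIT, frames=[2,4,1] (faults so far: 4)
  step 13: ref 3 -> FAULT, evict 1, frames=[2,4,3] (faults so far: 5)
  step 14: ref 3 -> HIT, frames=[2,4,3] (faults so far: 5)
  LRU total faults: 5
--- Optimal ---
  step 0: ref 2 -> FAULT, frames=[2,-,-] (faults so far: 1)
  step 1: ref 2 -> HIT, frames=[2,-,-] (faults so far: 1)
  step 2: ref 3 -> FAULT, frames=[2,3,-] (faults so far: 2)
  step 3: ref 2 -> HIT, frames=[2,3,-] (faults so far: 2)
  step 4: ref 2 -> HIT, frames=[2,3,-] (faults so far: 2)
  step 5: ref 2 -> HIT, frames=[2,3,-] (faults so far: 2)
  step 6: ref 1 -> FAULT, frames=[2,3,1] (faults so far: 3)
  step 7: ref 2 -> HIT, frames=[2,3,1] (faults so far: 3)
  step 8: ref 1 -> HIT, frames=[2,3,1] (faults so far: 3)
  step 9: ref 2 -> HIT, frames=[2,3,1] (faults so far: 3)
  step 10: ref 2 -> HIT, frames=[2,3,1] (faults so far: 3)
  step 11: ref 4 -> FAULT, evict 1, frames=[2,3,4] (faults so far: 4)
  step 12: ref 4 -> HIT, frames=[2,3,4] (faults so far: 4)
  step 13: ref 3 -> HIT, frames=[2,3,4] (faults so far: 4)
  step 14: ref 3 -> HIT, frames=[2,3,4] (faults so far: 4)
  Optimal total faults: 4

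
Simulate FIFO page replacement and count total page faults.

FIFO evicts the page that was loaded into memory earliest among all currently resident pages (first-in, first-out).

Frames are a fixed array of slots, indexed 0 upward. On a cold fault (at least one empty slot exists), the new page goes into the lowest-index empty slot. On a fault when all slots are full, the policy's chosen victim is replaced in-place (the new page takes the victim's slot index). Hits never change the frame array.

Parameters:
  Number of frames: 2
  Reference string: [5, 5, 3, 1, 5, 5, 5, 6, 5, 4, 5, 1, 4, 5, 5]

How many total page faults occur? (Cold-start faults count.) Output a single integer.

Answer: 10

Derivation:
Step 0: ref 5 → FAULT, frames=[5,-]
Step 1: ref 5 → HIT, frames=[5,-]
Step 2: ref 3 → FAULT, frames=[5,3]
Step 3: ref 1 → FAULT (evict 5), frames=[1,3]
Step 4: ref 5 → FAULT (evict 3), frames=[1,5]
Step 5: ref 5 → HIT, frames=[1,5]
Step 6: ref 5 → HIT, frames=[1,5]
Step 7: ref 6 → FAULT (evict 1), frames=[6,5]
Step 8: ref 5 → HIT, frames=[6,5]
Step 9: ref 4 → FAULT (evict 5), frames=[6,4]
Step 10: ref 5 → FAULT (evict 6), frames=[5,4]
Step 11: ref 1 → FAULT (evict 4), frames=[5,1]
Step 12: ref 4 → FAULT (evict 5), frames=[4,1]
Step 13: ref 5 → FAULT (evict 1), frames=[4,5]
Step 14: ref 5 → HIT, frames=[4,5]
Total faults: 10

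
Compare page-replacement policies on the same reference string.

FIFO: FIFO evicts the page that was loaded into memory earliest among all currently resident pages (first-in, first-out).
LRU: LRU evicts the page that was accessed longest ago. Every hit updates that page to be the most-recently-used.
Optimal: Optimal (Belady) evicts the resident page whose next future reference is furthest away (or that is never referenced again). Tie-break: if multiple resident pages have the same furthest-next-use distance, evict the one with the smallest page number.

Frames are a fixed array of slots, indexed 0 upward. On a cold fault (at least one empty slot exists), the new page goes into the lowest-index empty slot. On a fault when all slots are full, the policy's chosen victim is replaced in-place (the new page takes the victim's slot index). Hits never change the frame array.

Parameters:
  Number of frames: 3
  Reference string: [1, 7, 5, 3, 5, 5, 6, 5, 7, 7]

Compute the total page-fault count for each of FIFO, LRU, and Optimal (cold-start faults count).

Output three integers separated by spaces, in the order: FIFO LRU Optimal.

Answer: 6 6 5

Derivation:
--- FIFO ---
  step 0: ref 1 -> FAULT, frames=[1,-,-] (faults so far: 1)
  step 1: ref 7 -> FAULT, frames=[1,7,-] (faults so far: 2)
  step 2: ref 5 -> FAULT, frames=[1,7,5] (faults so far: 3)
  step 3: ref 3 -> FAULT, evict 1, frames=[3,7,5] (faults so far: 4)
  step 4: ref 5 -> HIT, frames=[3,7,5] (faults so far: 4)
  step 5: ref 5 -> HIT, frames=[3,7,5] (faults so far: 4)
  step 6: ref 6 -> FAULT, evict 7, frames=[3,6,5] (faults so far: 5)
  step 7: ref 5 -> HIT, frames=[3,6,5] (faults so far: 5)
  step 8: ref 7 -> FAULT, evict 5, frames=[3,6,7] (faults so far: 6)
  step 9: ref 7 -> HIT, frames=[3,6,7] (faults so far: 6)
  FIFO total faults: 6
--- LRU ---
  step 0: ref 1 -> FAULT, frames=[1,-,-] (faults so far: 1)
  step 1: ref 7 -> FAULT, frames=[1,7,-] (faults so far: 2)
  step 2: ref 5 -> FAULT, frames=[1,7,5] (faults so far: 3)
  step 3: ref 3 -> FAULT, evict 1, frames=[3,7,5] (faults so far: 4)
  step 4: ref 5 -> HIT, frames=[3,7,5] (faults so far: 4)
  step 5: ref 5 -> HIT, frames=[3,7,5] (faults so far: 4)
  step 6: ref 6 -> FAULT, evict 7, frames=[3,6,5] (faults so far: 5)
  step 7: ref 5 -> HIT, frames=[3,6,5] (faults so far: 5)
  step 8: ref 7 -> FAULT, evict 3, frames=[7,6,5] (faults so far: 6)
  step 9: ref 7 -> HIT, frames=[7,6,5] (faults so far: 6)
  LRU total faults: 6
--- Optimal ---
  step 0: ref 1 -> FAULT, frames=[1,-,-] (faults so far: 1)
  step 1: ref 7 -> FAULT, frames=[1,7,-] (faults so far: 2)
  step 2: ref 5 -> FAULT, frames=[1,7,5] (faults so far: 3)
  step 3: ref 3 -> FAULT, evict 1, frames=[3,7,5] (faults so far: 4)
  step 4: ref 5 -> HIT, frames=[3,7,5] (faults so far: 4)
  step 5: ref 5 -> HIT, frames=[3,7,5] (faults so far: 4)
  step 6: ref 6 -> FAULT, evict 3, frames=[6,7,5] (faults so far: 5)
  step 7: ref 5 -> HIT, frames=[6,7,5] (faults so far: 5)
  step 8: ref 7 -> HIT, frames=[6,7,5] (faults so far: 5)
  step 9: ref 7 -> HIT, frames=[6,7,5] (faults so far: 5)
  Optimal total faults: 5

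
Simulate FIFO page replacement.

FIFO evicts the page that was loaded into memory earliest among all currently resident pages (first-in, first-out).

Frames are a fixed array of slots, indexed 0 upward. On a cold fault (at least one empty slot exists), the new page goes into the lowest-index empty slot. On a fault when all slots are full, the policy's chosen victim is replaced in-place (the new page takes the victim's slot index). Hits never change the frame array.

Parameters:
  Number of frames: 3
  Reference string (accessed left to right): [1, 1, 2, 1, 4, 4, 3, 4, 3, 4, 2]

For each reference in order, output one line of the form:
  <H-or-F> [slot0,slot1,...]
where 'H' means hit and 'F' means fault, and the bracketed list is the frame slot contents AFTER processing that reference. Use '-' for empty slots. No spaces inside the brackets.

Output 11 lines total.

F [1,-,-]
H [1,-,-]
F [1,2,-]
H [1,2,-]
F [1,2,4]
H [1,2,4]
F [3,2,4]
H [3,2,4]
H [3,2,4]
H [3,2,4]
H [3,2,4]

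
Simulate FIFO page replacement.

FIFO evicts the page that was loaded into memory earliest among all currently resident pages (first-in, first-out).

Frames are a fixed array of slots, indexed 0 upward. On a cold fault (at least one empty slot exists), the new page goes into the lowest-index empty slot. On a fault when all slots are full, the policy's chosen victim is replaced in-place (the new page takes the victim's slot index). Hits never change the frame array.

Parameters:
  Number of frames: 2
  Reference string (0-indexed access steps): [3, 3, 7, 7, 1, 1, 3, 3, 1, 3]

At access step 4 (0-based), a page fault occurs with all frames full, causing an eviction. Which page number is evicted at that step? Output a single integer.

Answer: 3

Derivation:
Step 0: ref 3 -> FAULT, frames=[3,-]
Step 1: ref 3 -> HIT, frames=[3,-]
Step 2: ref 7 -> FAULT, frames=[3,7]
Step 3: ref 7 -> HIT, frames=[3,7]
Step 4: ref 1 -> FAULT, evict 3, frames=[1,7]
At step 4: evicted page 3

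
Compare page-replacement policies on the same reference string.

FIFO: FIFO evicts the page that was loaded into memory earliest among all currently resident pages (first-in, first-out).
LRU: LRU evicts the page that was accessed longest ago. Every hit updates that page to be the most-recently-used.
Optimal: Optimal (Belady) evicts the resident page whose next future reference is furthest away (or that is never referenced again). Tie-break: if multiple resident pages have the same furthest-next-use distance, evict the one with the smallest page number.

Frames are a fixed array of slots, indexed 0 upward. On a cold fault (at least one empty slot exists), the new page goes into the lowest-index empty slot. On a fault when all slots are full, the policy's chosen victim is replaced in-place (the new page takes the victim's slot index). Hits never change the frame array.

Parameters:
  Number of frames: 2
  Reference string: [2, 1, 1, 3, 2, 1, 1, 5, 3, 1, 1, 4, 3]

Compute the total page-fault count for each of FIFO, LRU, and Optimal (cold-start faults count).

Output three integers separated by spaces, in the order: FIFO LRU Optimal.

Answer: 10 10 7

Derivation:
--- FIFO ---
  step 0: ref 2 -> FAULT, frames=[2,-] (faults so far: 1)
  step 1: ref 1 -> FAULT, frames=[2,1] (faults so far: 2)
  step 2: ref 1 -> HIT, frames=[2,1] (faults so far: 2)
  step 3: ref 3 -> FAULT, evict 2, frames=[3,1] (faults so far: 3)
  step 4: ref 2 -> FAULT, evict 1, frames=[3,2] (faults so far: 4)
  step 5: ref 1 -> FAULT, evict 3, frames=[1,2] (faults so far: 5)
  step 6: ref 1 -> HIT, frames=[1,2] (faults so far: 5)
  step 7: ref 5 -> FAULT, evict 2, frames=[1,5] (faults so far: 6)
  step 8: ref 3 -> FAULT, evict 1, frames=[3,5] (faults so far: 7)
  step 9: ref 1 -> FAULT, evict 5, frames=[3,1] (faults so far: 8)
  step 10: ref 1 -> HIT, frames=[3,1] (faults so far: 8)
  step 11: ref 4 -> FAULT, evict 3, frames=[4,1] (faults so far: 9)
  step 12: ref 3 -> FAULT, evict 1, frames=[4,3] (faults so far: 10)
  FIFO total faults: 10
--- LRU ---
  step 0: ref 2 -> FAULT, frames=[2,-] (faults so far: 1)
  step 1: ref 1 -> FAULT, frames=[2,1] (faults so far: 2)
  step 2: ref 1 -> HIT, frames=[2,1] (faults so far: 2)
  step 3: ref 3 -> FAULT, evict 2, frames=[3,1] (faults so far: 3)
  step 4: ref 2 -> FAULT, evict 1, frames=[3,2] (faults so far: 4)
  step 5: ref 1 -> FAULT, evict 3, frames=[1,2] (faults so far: 5)
  step 6: ref 1 -> HIT, frames=[1,2] (faults so far: 5)
  step 7: ref 5 -> FAULT, evict 2, frames=[1,5] (faults so far: 6)
  step 8: ref 3 -> FAULT, evict 1, frames=[3,5] (faults so far: 7)
  step 9: ref 1 -> FAULT, evict 5, frames=[3,1] (faults so far: 8)
  step 10: ref 1 -> HIT, frames=[3,1] (faults so far: 8)
  step 11: ref 4 -> FAULT, evict 3, frames=[4,1] (faults so far: 9)
  step 12: ref 3 -> FAULT, evict 1, frames=[4,3] (faults so far: 10)
  LRU total faults: 10
--- Optimal ---
  step 0: ref 2 -> FAULT, frames=[2,-] (faults so far: 1)
  step 1: ref 1 -> FAULT, frames=[2,1] (faults so far: 2)
  step 2: ref 1 -> HIT, frames=[2,1] (faults so far: 2)
  step 3: ref 3 -> FAULT, evict 1, frames=[2,3] (faults so far: 3)
  step 4: ref 2 -> HIT, frames=[2,3] (faults so far: 3)
  step 5: ref 1 -> FAULT, evict 2, frames=[1,3] (faults so far: 4)
  step 6: ref 1 -> HIT, frames=[1,3] (faults so far: 4)
  step 7: ref 5 -> FAULT, evict 1, frames=[5,3] (faults so far: 5)
  step 8: ref 3 -> HIT, frames=[5,3] (faults so far: 5)
  step 9: ref 1 -> FAULT, evict 5, frames=[1,3] (faults so far: 6)
  step 10: ref 1 -> HIT, frames=[1,3] (faults so far: 6)
  step 11: ref 4 -> FAULT, evict 1, frames=[4,3] (faults so far: 7)
  step 12: ref 3 -> HIT, frames=[4,3] (faults so far: 7)
  Optimal total faults: 7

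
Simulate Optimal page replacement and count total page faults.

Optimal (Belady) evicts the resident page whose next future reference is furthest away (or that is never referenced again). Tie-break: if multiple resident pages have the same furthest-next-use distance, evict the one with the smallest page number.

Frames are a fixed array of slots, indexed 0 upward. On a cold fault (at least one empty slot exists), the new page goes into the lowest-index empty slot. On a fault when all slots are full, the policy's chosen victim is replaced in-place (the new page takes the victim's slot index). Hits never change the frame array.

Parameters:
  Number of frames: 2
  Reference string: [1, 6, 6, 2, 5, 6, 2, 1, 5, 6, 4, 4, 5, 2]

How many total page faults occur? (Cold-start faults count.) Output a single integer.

Answer: 9

Derivation:
Step 0: ref 1 → FAULT, frames=[1,-]
Step 1: ref 6 → FAULT, frames=[1,6]
Step 2: ref 6 → HIT, frames=[1,6]
Step 3: ref 2 → FAULT (evict 1), frames=[2,6]
Step 4: ref 5 → FAULT (evict 2), frames=[5,6]
Step 5: ref 6 → HIT, frames=[5,6]
Step 6: ref 2 → FAULT (evict 6), frames=[5,2]
Step 7: ref 1 → FAULT (evict 2), frames=[5,1]
Step 8: ref 5 → HIT, frames=[5,1]
Step 9: ref 6 → FAULT (evict 1), frames=[5,6]
Step 10: ref 4 → FAULT (evict 6), frames=[5,4]
Step 11: ref 4 → HIT, frames=[5,4]
Step 12: ref 5 → HIT, frames=[5,4]
Step 13: ref 2 → FAULT (evict 4), frames=[5,2]
Total faults: 9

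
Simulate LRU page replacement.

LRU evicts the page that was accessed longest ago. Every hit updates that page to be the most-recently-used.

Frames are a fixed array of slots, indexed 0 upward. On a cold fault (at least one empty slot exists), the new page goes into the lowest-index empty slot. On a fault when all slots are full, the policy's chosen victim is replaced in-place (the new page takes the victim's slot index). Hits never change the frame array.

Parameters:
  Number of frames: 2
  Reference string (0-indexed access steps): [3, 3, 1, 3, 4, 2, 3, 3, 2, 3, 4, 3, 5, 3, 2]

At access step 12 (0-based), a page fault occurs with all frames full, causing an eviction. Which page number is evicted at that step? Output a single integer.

Step 0: ref 3 -> FAULT, frames=[3,-]
Step 1: ref 3 -> HIT, frames=[3,-]
Step 2: ref 1 -> FAULT, frames=[3,1]
Step 3: ref 3 -> HIT, frames=[3,1]
Step 4: ref 4 -> FAULT, evict 1, frames=[3,4]
Step 5: ref 2 -> FAULT, evict 3, frames=[2,4]
Step 6: ref 3 -> FAULT, evict 4, frames=[2,3]
Step 7: ref 3 -> HIT, frames=[2,3]
Step 8: ref 2 -> HIT, frames=[2,3]
Step 9: ref 3 -> HIT, frames=[2,3]
Step 10: ref 4 -> FAULT, evict 2, frames=[4,3]
Step 11: ref 3 -> HIT, frames=[4,3]
Step 12: ref 5 -> FAULT, evict 4, frames=[5,3]
At step 12: evicted page 4

Answer: 4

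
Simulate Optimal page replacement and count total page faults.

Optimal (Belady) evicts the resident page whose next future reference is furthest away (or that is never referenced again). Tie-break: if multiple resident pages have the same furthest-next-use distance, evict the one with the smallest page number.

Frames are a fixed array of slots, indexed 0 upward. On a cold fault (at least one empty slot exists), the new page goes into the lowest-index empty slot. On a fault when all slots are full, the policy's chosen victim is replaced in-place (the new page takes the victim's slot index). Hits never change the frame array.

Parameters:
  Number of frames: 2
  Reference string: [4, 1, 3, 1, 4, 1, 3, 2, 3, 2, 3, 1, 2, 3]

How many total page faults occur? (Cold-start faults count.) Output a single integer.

Step 0: ref 4 → FAULT, frames=[4,-]
Step 1: ref 1 → FAULT, frames=[4,1]
Step 2: ref 3 → FAULT (evict 4), frames=[3,1]
Step 3: ref 1 → HIT, frames=[3,1]
Step 4: ref 4 → FAULT (evict 3), frames=[4,1]
Step 5: ref 1 → HIT, frames=[4,1]
Step 6: ref 3 → FAULT (evict 4), frames=[3,1]
Step 7: ref 2 → FAULT (evict 1), frames=[3,2]
Step 8: ref 3 → HIT, frames=[3,2]
Step 9: ref 2 → HIT, frames=[3,2]
Step 10: ref 3 → HIT, frames=[3,2]
Step 11: ref 1 → FAULT (evict 3), frames=[1,2]
Step 12: ref 2 → HIT, frames=[1,2]
Step 13: ref 3 → FAULT (evict 1), frames=[3,2]
Total faults: 8

Answer: 8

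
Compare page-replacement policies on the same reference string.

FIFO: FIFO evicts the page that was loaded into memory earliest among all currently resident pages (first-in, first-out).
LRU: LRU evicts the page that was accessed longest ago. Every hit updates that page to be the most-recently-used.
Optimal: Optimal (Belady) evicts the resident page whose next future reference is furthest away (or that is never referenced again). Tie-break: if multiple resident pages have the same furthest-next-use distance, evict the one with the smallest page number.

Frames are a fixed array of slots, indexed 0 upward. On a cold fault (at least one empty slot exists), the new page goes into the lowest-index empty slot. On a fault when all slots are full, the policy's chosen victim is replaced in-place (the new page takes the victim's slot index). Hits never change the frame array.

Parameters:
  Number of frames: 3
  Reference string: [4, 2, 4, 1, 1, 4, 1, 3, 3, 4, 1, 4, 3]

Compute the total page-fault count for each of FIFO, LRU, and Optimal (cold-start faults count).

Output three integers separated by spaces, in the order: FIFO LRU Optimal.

--- FIFO ---
  step 0: ref 4 -> FAULT, frames=[4,-,-] (faults so far: 1)
  step 1: ref 2 -> FAULT, frames=[4,2,-] (faults so far: 2)
  step 2: ref 4 -> HIT, frames=[4,2,-] (faults so far: 2)
  step 3: ref 1 -> FAULT, frames=[4,2,1] (faults so far: 3)
  step 4: ref 1 -> HIT, frames=[4,2,1] (faults so far: 3)
  step 5: ref 4 -> HIT, frames=[4,2,1] (faults so far: 3)
  step 6: ref 1 -> HIT, frames=[4,2,1] (faults so far: 3)
  step 7: ref 3 -> FAULT, evict 4, frames=[3,2,1] (faults so far: 4)
  step 8: ref 3 -> HIT, frames=[3,2,1] (faults so far: 4)
  step 9: ref 4 -> FAULT, evict 2, frames=[3,4,1] (faults so far: 5)
  step 10: ref 1 -> HIT, frames=[3,4,1] (faults so far: 5)
  step 11: ref 4 -> HIT, frames=[3,4,1] (faults so far: 5)
  step 12: ref 3 -> HIT, frames=[3,4,1] (faults so far: 5)
  FIFO total faults: 5
--- LRU ---
  step 0: ref 4 -> FAULT, frames=[4,-,-] (faults so far: 1)
  step 1: ref 2 -> FAULT, frames=[4,2,-] (faults so far: 2)
  step 2: ref 4 -> HIT, frames=[4,2,-] (faults so far: 2)
  step 3: ref 1 -> FAULT, frames=[4,2,1] (faults so far: 3)
  step 4: ref 1 -> HIT, frames=[4,2,1] (faults so far: 3)
  step 5: ref 4 -> HIT, frames=[4,2,1] (faults so far: 3)
  step 6: ref 1 -> HIT, frames=[4,2,1] (faults so far: 3)
  step 7: ref 3 -> FAULT, evict 2, frames=[4,3,1] (faults so far: 4)
  step 8: ref 3 -> HIT, frames=[4,3,1] (faults so far: 4)
  step 9: ref 4 -> HIT, frames=[4,3,1] (faults so far: 4)
  step 10: ref 1 -> HIT, frames=[4,3,1] (faults so far: 4)
  step 11: ref 4 -> HIT, frames=[4,3,1] (faults so far: 4)
  step 12: ref 3 -> HIT, frames=[4,3,1] (faults so far: 4)
  LRU total faults: 4
--- Optimal ---
  step 0: ref 4 -> FAULT, frames=[4,-,-] (faults so far: 1)
  step 1: ref 2 -> FAULT, frames=[4,2,-] (faults so far: 2)
  step 2: ref 4 -> HIT, frames=[4,2,-] (faults so far: 2)
  step 3: ref 1 -> FAULT, frames=[4,2,1] (faults so far: 3)
  step 4: ref 1 -> HIT, frames=[4,2,1] (faults so far: 3)
  step 5: ref 4 -> HIT, frames=[4,2,1] (faults so far: 3)
  step 6: ref 1 -> HIT, frames=[4,2,1] (faults so far: 3)
  step 7: ref 3 -> FAULT, evict 2, frames=[4,3,1] (faults so far: 4)
  step 8: ref 3 -> HIT, frames=[4,3,1] (faults so far: 4)
  step 9: ref 4 -> HIT, frames=[4,3,1] (faults so far: 4)
  step 10: ref 1 -> HIT, frames=[4,3,1] (faults so far: 4)
  step 11: ref 4 -> HIT, frames=[4,3,1] (faults so far: 4)
  step 12: ref 3 -> HIT, frames=[4,3,1] (faults so far: 4)
  Optimal total faults: 4

Answer: 5 4 4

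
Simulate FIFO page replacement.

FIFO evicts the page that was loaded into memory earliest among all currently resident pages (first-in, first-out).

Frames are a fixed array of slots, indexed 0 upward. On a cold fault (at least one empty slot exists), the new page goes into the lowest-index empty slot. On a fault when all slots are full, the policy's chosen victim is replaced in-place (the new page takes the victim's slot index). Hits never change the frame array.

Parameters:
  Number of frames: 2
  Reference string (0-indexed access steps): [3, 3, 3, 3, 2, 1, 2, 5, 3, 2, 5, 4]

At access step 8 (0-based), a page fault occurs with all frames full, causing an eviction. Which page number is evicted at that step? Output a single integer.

Step 0: ref 3 -> FAULT, frames=[3,-]
Step 1: ref 3 -> HIT, frames=[3,-]
Step 2: ref 3 -> HIT, frames=[3,-]
Step 3: ref 3 -> HIT, frames=[3,-]
Step 4: ref 2 -> FAULT, frames=[3,2]
Step 5: ref 1 -> FAULT, evict 3, frames=[1,2]
Step 6: ref 2 -> HIT, frames=[1,2]
Step 7: ref 5 -> FAULT, evict 2, frames=[1,5]
Step 8: ref 3 -> FAULT, evict 1, frames=[3,5]
At step 8: evicted page 1

Answer: 1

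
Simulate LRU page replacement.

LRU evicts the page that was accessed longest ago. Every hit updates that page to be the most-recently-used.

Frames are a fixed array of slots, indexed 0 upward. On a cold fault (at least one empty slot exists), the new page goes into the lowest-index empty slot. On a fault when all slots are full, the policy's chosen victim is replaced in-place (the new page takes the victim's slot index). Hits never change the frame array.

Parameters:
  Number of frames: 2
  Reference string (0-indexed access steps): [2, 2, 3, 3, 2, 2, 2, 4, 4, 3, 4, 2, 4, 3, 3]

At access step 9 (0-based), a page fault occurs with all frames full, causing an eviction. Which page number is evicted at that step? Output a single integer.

Answer: 2

Derivation:
Step 0: ref 2 -> FAULT, frames=[2,-]
Step 1: ref 2 -> HIT, frames=[2,-]
Step 2: ref 3 -> FAULT, frames=[2,3]
Step 3: ref 3 -> HIT, frames=[2,3]
Step 4: ref 2 -> HIT, frames=[2,3]
Step 5: ref 2 -> HIT, frames=[2,3]
Step 6: ref 2 -> HIT, frames=[2,3]
Step 7: ref 4 -> FAULT, evict 3, frames=[2,4]
Step 8: ref 4 -> HIT, frames=[2,4]
Step 9: ref 3 -> FAULT, evict 2, frames=[3,4]
At step 9: evicted page 2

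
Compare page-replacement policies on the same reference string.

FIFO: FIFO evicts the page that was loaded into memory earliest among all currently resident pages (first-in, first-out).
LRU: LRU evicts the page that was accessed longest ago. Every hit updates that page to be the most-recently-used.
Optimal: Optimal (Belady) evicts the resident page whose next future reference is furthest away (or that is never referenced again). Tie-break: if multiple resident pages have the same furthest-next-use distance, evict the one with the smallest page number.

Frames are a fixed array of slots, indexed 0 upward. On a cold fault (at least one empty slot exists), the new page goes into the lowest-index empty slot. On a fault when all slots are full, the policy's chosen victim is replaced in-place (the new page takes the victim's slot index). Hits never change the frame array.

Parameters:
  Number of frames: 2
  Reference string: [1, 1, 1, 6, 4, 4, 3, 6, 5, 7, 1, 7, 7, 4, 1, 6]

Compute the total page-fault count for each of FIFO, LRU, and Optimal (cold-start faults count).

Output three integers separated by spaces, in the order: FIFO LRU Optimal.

--- FIFO ---
  step 0: ref 1 -> FAULT, frames=[1,-] (faults so far: 1)
  step 1: ref 1 -> HIT, frames=[1,-] (faults so far: 1)
  step 2: ref 1 -> HIT, frames=[1,-] (faults so far: 1)
  step 3: ref 6 -> FAULT, frames=[1,6] (faults so far: 2)
  step 4: ref 4 -> FAULT, evict 1, frames=[4,6] (faults so far: 3)
  step 5: ref 4 -> HIT, frames=[4,6] (faults so far: 3)
  step 6: ref 3 -> FAULT, evict 6, frames=[4,3] (faults so far: 4)
  step 7: ref 6 -> FAULT, evict 4, frames=[6,3] (faults so far: 5)
  step 8: ref 5 -> FAULT, evict 3, frames=[6,5] (faults so far: 6)
  step 9: ref 7 -> FAULT, evict 6, frames=[7,5] (faults so far: 7)
  step 10: ref 1 -> FAULT, evict 5, frames=[7,1] (faults so far: 8)
  step 11: ref 7 -> HIT, frames=[7,1] (faults so far: 8)
  step 12: ref 7 -> HIT, frames=[7,1] (faults so far: 8)
  step 13: ref 4 -> FAULT, evict 7, frames=[4,1] (faults so far: 9)
  step 14: ref 1 -> HIT, frames=[4,1] (faults so far: 9)
  step 15: ref 6 -> FAULT, evict 1, frames=[4,6] (faults so far: 10)
  FIFO total faults: 10
--- LRU ---
  step 0: ref 1 -> FAULT, frames=[1,-] (faults so far: 1)
  step 1: ref 1 -> HIT, frames=[1,-] (faults so far: 1)
  step 2: ref 1 -> HIT, frames=[1,-] (faults so far: 1)
  step 3: ref 6 -> FAULT, frames=[1,6] (faults so far: 2)
  step 4: ref 4 -> FAULT, evict 1, frames=[4,6] (faults so far: 3)
  step 5: ref 4 -> HIT, frames=[4,6] (faults so far: 3)
  step 6: ref 3 -> FAULT, evict 6, frames=[4,3] (faults so far: 4)
  step 7: ref 6 -> FAULT, evict 4, frames=[6,3] (faults so far: 5)
  step 8: ref 5 -> FAULT, evict 3, frames=[6,5] (faults so far: 6)
  step 9: ref 7 -> FAULT, evict 6, frames=[7,5] (faults so far: 7)
  step 10: ref 1 -> FAULT, evict 5, frames=[7,1] (faults so far: 8)
  step 11: ref 7 -> HIT, frames=[7,1] (faults so far: 8)
  step 12: ref 7 -> HIT, frames=[7,1] (faults so far: 8)
  step 13: ref 4 -> FAULT, evict 1, frames=[7,4] (faults so far: 9)
  step 14: ref 1 -> FAULT, evict 7, frames=[1,4] (faults so far: 10)
  step 15: ref 6 -> FAULT, evict 4, frames=[1,6] (faults so far: 11)
  LRU total faults: 11
--- Optimal ---
  step 0: ref 1 -> FAULT, frames=[1,-] (faults so far: 1)
  step 1: ref 1 -> HIT, frames=[1,-] (faults so far: 1)
  step 2: ref 1 -> HIT, frames=[1,-] (faults so far: 1)
  step 3: ref 6 -> FAULT, frames=[1,6] (faults so far: 2)
  step 4: ref 4 -> FAULT, evict 1, frames=[4,6] (faults so far: 3)
  step 5: ref 4 -> HIT, frames=[4,6] (faults so far: 3)
  step 6: ref 3 -> FAULT, evict 4, frames=[3,6] (faults so far: 4)
  step 7: ref 6 -> HIT, frames=[3,6] (faults so far: 4)
  step 8: ref 5 -> FAULT, evict 3, frames=[5,6] (faults so far: 5)
  step 9: ref 7 -> FAULT, evict 5, frames=[7,6] (faults so far: 6)
  step 10: ref 1 -> FAULT, evict 6, frames=[7,1] (faults so far: 7)
  step 11: ref 7 -> HIT, frames=[7,1] (faults so far: 7)
  step 12: ref 7 -> HIT, frames=[7,1] (faults so far: 7)
  step 13: ref 4 -> FAULT, evict 7, frames=[4,1] (faults so far: 8)
  step 14: ref 1 -> HIT, frames=[4,1] (faults so far: 8)
  step 15: ref 6 -> FAULT, evict 1, frames=[4,6] (faults so far: 9)
  Optimal total faults: 9

Answer: 10 11 9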